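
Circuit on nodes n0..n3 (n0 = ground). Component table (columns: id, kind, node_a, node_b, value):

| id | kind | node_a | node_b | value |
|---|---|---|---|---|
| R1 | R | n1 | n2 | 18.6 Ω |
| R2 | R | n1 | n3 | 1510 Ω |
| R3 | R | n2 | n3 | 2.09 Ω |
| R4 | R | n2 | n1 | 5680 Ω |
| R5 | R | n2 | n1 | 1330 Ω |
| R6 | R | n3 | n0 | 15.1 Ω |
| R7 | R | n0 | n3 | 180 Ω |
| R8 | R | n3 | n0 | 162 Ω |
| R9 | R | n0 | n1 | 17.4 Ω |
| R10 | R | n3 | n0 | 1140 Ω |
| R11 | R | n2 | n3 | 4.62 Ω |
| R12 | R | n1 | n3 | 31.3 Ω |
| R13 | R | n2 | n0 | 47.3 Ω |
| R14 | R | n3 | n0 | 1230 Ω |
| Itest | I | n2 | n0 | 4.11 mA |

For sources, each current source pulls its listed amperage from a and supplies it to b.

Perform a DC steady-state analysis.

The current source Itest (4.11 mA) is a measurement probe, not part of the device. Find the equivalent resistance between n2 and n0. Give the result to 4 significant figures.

Apply KCL at each of the 3 non-ground nodes and solve the resulting linear system.
Node n1: branches {R1, R2, R4, R5, R9, R12} → V_1 = -0.01901
Node n2: branches {R1, R3, R4, R5, R11, R13, Itest} → V_2 = -0.03295
Node n3: branches {R2, R3, R6, R7, R8, R10, R11, R12, R14} → V_3 = -0.02914

R_eq = 8.018 Ω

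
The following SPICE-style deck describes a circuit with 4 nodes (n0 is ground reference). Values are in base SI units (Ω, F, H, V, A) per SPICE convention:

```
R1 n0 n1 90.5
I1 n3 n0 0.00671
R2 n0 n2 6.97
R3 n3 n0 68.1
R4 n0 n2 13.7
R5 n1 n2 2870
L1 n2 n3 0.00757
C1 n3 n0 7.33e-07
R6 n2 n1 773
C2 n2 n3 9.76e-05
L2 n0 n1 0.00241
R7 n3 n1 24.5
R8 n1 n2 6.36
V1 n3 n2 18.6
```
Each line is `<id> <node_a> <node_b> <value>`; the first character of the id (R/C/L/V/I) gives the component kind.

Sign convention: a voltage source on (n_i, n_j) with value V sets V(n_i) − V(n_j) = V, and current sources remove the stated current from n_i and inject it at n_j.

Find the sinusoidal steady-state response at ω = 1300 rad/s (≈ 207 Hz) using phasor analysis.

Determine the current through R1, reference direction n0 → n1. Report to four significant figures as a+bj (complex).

-0.003351-0.008375j A

Apply KCL at each of the 3 non-ground nodes and solve the resulting linear system.
Node n1: branches {R1, R5, R6, L2, R7, R8} → V_1 = 0.3032+0.7579j
Node n2: branches {R2, R4, R5, L1, R6, C2, R8, V1} → V_2 = -2.270+0.3152j
Node n3: branches {I1, R3, L1, C1, C2, R7, V1} → V_3 = 16.33+0.3152j
Source currents: i(V1)=-0.9003-0.4720j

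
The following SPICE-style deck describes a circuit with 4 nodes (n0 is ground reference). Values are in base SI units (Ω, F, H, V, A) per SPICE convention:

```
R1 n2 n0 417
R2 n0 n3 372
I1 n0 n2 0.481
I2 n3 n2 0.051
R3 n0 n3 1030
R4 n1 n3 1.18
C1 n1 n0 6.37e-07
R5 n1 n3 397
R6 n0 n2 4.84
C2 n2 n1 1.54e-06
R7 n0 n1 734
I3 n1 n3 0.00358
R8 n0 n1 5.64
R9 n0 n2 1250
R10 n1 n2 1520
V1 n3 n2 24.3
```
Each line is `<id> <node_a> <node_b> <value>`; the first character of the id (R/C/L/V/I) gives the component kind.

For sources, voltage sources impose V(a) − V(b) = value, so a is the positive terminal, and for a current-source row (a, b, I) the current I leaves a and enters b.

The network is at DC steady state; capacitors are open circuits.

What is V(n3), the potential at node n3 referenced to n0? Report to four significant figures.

Apply KCL at each of the 3 non-ground nodes and solve the resulting linear system.
Node n1: branches {R4, C1, R5, C2, R7, I3, R8, R10} → V_1 = 12.76
Node n2: branches {R1, I1, I2, R6, C2, R9, R10, V1} → V_2 = -8.841
Node n3: branches {R2, I2, R3, R4, R5, I3, V1} → V_3 = 15.46
Source currents: i(V1)=-2.401

15.46 V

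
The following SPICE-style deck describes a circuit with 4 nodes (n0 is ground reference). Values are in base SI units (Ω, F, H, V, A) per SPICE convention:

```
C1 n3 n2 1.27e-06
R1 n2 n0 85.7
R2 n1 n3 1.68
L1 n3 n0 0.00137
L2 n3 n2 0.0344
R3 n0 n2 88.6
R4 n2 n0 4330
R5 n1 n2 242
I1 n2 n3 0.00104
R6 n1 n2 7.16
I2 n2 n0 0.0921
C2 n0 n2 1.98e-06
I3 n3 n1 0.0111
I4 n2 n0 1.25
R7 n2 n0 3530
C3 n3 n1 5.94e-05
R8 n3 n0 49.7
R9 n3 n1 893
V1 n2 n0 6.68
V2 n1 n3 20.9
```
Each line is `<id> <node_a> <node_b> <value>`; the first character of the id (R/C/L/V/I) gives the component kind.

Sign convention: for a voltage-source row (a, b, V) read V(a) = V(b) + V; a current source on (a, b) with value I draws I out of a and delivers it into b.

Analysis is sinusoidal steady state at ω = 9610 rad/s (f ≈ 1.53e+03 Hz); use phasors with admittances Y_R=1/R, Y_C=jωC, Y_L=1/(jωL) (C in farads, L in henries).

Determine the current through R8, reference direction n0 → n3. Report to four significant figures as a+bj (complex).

0.2178+0.08119j A

MNA unknowns: 3 node voltages V₁..V_3 plus 2 source currents (V1, V2)
C1: Y=0.000+0.01220j on G[3,2]
R1: Y=0.01167+0.000j on G[2,0]
R2: Y=0.5952+0.000j on G[1,3]
L1: Y=0.000-0.07595j on G[3,0]
L2: Y=0.000-0.003025j on G[3,2]
R3: Y=0.01129+0.000j on G[0,2]
R4: Y=0.0002309+0.000j on G[2,0]
R5: Y=0.004132+0.000j on G[1,2]
I1: z[2]−=0.00104, z[3]+=0.00104
R6: Y=0.1397+0.000j on G[1,2]
I2: z[2]−=0.0921, z[0]+=0.0921
C2: Y=0.000+0.01903j on G[0,2]
I3: z[3]−=0.0111, z[1]+=0.0111
I4: z[2]−=1.25, z[0]+=1.25
R7: Y=0.0002833+0.000j on G[2,0]
C3: Y=0.000+0.5708j on G[3,1]
R8: Y=0.02012+0.000j on G[3,0]
R9: Y=0.001120+0.000j on G[3,1]
V1: row V2−V0=6.68, i_V1 at 2,0
V2: row V1−V3=20.9, i_V2 at 1,3
solve → V1=10.08-4.035j, V2=6.680+0.000j, V3=-10.82-4.035j
aux → i_V1=-0.9746-0.8681j, i_V2=-12.94-11.35j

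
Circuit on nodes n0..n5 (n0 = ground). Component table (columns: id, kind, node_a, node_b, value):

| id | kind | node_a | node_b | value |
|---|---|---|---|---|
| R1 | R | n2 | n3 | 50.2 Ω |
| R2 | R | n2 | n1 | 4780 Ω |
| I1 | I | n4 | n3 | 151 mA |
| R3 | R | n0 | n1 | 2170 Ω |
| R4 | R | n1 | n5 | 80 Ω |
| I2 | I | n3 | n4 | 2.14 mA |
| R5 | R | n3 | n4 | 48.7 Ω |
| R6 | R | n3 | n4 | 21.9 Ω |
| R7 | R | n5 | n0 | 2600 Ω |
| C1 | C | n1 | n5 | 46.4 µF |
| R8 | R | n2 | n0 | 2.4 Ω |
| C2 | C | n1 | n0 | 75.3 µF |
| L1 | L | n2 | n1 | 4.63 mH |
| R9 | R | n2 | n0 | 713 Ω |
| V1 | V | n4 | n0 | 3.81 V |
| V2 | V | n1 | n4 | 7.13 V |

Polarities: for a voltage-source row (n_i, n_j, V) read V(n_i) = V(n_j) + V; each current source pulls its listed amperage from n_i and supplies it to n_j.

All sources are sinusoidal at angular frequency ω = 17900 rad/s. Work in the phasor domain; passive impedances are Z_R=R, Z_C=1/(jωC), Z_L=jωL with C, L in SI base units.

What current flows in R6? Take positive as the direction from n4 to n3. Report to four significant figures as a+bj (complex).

MNA unknowns: 5 node voltages V₁..V_5 plus 2 source currents (V1, V2)
R1: Y=0.01992+0.000j on G[2,3]
R2: Y=0.0002092+0.000j on G[2,1]
I1: z[4]−=0.151, z[3]+=0.151
R3: Y=0.0004608+0.000j on G[0,1]
R4: Y=0.01250+0.000j on G[1,5]
I2: z[3]−=0.00214, z[4]+=0.00214
R5: Y=0.02053+0.000j on G[3,4]
R6: Y=0.04566+0.000j on G[3,4]
R7: Y=0.0003846+0.000j on G[5,0]
C1: Y=0.000+0.8306j on G[1,5]
R8: Y=0.4167+0.000j on G[2,0]
C2: Y=0.000+1.348j on G[1,0]
L1: Y=0.000-0.01207j on G[2,1]
R9: Y=0.001403+0.000j on G[2,0]
V1: row V4−V0=3.81, i_V1 at 4,0
V2: row V1−V4=7.13, i_V2 at 1,4
solve → V1=10.94+0.000j, V2=0.2275-0.2981j, V3=4.710-0.06896j, V4=3.810+0.000j, V5=10.94+0.005065j
aux → i_V1=-0.1044-14.62j, i_V2=-0.01509-14.62j

-0.04109+0.003149j A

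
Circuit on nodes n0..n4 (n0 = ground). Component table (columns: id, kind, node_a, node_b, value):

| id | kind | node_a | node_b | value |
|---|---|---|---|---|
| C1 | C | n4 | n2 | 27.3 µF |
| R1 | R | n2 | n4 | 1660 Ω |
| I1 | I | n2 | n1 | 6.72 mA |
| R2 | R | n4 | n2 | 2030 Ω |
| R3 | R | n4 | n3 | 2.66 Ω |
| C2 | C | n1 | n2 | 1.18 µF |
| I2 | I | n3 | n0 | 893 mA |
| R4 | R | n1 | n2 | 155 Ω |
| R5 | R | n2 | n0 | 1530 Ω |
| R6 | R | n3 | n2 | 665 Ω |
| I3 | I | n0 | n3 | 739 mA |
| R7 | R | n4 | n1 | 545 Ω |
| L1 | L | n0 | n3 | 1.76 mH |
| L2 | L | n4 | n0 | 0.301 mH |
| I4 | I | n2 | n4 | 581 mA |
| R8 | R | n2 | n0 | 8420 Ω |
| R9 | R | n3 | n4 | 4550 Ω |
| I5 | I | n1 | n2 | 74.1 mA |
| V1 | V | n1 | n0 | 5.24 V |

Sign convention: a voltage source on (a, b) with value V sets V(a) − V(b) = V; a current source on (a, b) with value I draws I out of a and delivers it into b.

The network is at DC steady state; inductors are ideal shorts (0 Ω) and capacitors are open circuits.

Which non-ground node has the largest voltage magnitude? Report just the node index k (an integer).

Apply KCL at each of the 4 non-ground nodes and solve the resulting linear system.
Node n1: branches {I1, C2, R4, R7, I5, V1} → V_1 = 5.240
Node n2: branches {C1, R1, I1, R2, C2, R4, R5, R6, I4, R8, I5} → V_2 = -48.85
Node n3: branches {R3, I2, R6, I3, L1, R9} → V_3 = 0.000
Node n4: branches {C1, R1, R2, R3, R7, L2, I4, R9} → V_4 = 0.000
Source currents: i(L1)=0.2275, i(L2)=0.5371, i(V1)=-0.4259

2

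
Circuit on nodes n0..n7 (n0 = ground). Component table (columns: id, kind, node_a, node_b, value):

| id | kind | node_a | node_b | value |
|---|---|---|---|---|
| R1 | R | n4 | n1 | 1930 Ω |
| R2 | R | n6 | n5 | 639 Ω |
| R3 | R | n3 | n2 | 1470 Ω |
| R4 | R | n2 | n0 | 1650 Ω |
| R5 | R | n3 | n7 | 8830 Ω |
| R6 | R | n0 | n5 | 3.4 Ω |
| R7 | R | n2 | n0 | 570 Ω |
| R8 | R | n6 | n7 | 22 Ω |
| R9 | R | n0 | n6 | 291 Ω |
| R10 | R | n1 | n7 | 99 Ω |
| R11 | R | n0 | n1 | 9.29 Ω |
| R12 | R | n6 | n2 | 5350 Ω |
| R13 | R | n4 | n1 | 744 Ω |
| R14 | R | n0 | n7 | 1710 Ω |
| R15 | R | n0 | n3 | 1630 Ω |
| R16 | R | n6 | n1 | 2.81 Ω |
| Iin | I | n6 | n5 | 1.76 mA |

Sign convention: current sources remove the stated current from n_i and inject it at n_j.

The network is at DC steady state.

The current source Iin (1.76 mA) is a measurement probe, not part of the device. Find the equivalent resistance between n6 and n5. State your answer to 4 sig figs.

R_eq = 14.52 Ω

Element admittances at DC:
  Y(R1) = 0.0005181 S between n4,n1
  Y(R2) = 0.001565 S between n6,n5
  Y(R3) = 0.0006803 S between n3,n2
  Y(R4) = 0.0006061 S between n2,n0
  Y(R5) = 0.0001133 S between n3,n7
  Y(R6) = 0.2941 S between n0,n5
  Y(R7) = 0.001754 S between n2,n0
  Y(R8) = 0.04545 S between n6,n7
  Y(R9) = 0.003436 S between n0,n6
  Y(R10) = 0.01010 S between n1,n7
  Y(R11) = 0.1076 S between n0,n1
  Y(R12) = 0.0001869 S between n6,n2
  Y(R13) = 0.001344 S between n4,n1
  Y(R14) = 0.0005848 S between n0,n7
  Y(R15) = 0.0006135 S between n0,n3
  Y(R16) = 0.3559 S between n6,n1
  Iin: injects 0.00176 A into n5 (from n6)
Assemble and solve the 7×7 MNA system:
  V(n1)=-0.01520  V(n2)=-0.001623  V(n3)=-0.002286  V(n4)=-0.01520  V(n5)=0.005848  V(n6)=-0.01970  V(n7)=-0.01865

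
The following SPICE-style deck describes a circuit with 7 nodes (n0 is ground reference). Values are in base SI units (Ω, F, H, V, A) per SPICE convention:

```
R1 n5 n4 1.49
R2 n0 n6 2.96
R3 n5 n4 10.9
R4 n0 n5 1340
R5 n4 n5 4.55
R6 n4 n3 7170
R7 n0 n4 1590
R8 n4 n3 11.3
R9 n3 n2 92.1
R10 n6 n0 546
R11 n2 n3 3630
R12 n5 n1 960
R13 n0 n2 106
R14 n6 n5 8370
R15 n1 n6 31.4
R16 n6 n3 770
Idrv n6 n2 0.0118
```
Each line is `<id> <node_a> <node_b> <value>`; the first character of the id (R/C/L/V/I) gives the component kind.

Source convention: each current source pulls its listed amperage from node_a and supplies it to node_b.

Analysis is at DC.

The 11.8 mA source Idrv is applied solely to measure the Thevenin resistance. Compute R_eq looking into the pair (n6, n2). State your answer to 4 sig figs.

R_eq = 83.91 Ω

MNA unknowns: 6 node voltages V₁..V_6
R1: Y=0.6711 on G[5,4]
R2: Y=0.3378 on G[0,6]
R3: Y=0.09174 on G[5,4]
R4: Y=0.0007463 on G[0,5]
R5: Y=0.2198 on G[4,5]
R6: Y=0.0001395 on G[4,3]
R7: Y=0.0006289 on G[0,4]
R8: Y=0.08850 on G[4,3]
R9: Y=0.01086 on G[3,2]
R10: Y=0.001832 on G[6,0]
R11: Y=0.0002755 on G[2,3]
R12: Y=0.001042 on G[5,1]
R13: Y=0.009434 on G[0,2]
R14: Y=0.0001195 on G[6,5]
R15: Y=0.03185 on G[1,6]
R16: Y=0.001299 on G[6,3]
Idrv: z[6]−=0.0118, z[2]+=0.0118
solve → V1=-0.006593, V2=0.9607, V3=0.7149, V4=0.6949, V5=0.6935, V6=-0.02949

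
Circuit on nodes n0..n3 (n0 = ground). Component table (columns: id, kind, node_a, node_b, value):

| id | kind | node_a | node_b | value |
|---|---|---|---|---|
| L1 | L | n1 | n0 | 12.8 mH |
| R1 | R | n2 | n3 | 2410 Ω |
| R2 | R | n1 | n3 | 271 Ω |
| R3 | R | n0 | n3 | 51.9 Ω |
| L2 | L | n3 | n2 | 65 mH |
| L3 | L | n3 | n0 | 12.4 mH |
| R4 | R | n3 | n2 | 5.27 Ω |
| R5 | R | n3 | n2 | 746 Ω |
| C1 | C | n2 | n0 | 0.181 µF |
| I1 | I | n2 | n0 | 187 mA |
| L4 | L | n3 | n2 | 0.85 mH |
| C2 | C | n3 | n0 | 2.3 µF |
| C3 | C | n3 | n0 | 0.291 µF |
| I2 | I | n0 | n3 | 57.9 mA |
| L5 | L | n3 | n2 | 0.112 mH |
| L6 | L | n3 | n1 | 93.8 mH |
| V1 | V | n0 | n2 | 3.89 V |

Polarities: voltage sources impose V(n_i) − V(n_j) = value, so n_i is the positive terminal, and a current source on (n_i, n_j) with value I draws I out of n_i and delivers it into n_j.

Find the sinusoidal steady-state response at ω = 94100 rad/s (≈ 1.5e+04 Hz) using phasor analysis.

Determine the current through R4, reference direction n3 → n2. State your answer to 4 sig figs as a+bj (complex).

Element admittances at ω=94100 rad/s:
  Y(L1) = 0.000-0.0008302j S between n1,n0
  Y(R1) = 0.0004149+0.000j S between n2,n3
  Y(R2) = 0.003690+0.000j S between n1,n3
  Y(R3) = 0.01927+0.000j S between n0,n3
  Y(L2) = 0.000-0.0001635j S between n3,n2
  Y(L3) = 0.000-0.0008570j S between n3,n0
  Y(R4) = 0.1898+0.000j S between n3,n2
  Y(R5) = 0.001340+0.000j S between n3,n2
  Y(C1) = 0.000+0.01703j S between n2,n0
  I1: injects 0.187 A into n0 (from n2)
  Y(L4) = 0.000-0.01250j S between n3,n2
  Y(C2) = 0.000+0.2164j S between n3,n0
  Y(C3) = 0.000+0.02738j S between n3,n0
  I2: injects 0.0579 A into n3 (from n0)
  Y(L5) = 0.000-0.09488j S between n3,n2
  Y(L6) = 0.000-0.0001133j S between n3,n1
  V1: constraint V(n0)−V(n2) = 3.89
Assemble and solve the 4×4 MNA system:
  V(n1)=-1.948+2.432j  V(n2)=-3.890+0.000j  V(n3)=-1.415+2.886j
  i(V1)=-0.5974-0.3528j

0.4696+0.5477j A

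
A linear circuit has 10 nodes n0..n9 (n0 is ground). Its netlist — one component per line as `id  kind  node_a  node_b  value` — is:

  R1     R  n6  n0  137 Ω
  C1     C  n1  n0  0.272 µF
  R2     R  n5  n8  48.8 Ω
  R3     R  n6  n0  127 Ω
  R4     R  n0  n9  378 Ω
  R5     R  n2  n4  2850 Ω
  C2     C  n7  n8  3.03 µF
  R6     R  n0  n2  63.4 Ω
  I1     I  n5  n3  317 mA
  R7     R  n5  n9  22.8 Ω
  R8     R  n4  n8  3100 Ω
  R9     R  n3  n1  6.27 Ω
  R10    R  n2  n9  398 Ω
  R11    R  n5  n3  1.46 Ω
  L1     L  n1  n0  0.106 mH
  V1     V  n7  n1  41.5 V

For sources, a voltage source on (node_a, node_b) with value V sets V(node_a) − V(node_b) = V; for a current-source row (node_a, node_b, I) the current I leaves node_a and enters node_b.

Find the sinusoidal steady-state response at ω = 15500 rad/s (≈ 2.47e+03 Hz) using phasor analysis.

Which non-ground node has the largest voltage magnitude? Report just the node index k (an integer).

Element admittances at ω=15500 rad/s:
  Y(R1) = 0.007299+0.000j S between n6,n0
  Y(C1) = 0.000+0.004216j S between n1,n0
  Y(R2) = 0.02049+0.000j S between n5,n8
  Y(R3) = 0.007874+0.000j S between n6,n0
  Y(R4) = 0.002646+0.000j S between n0,n9
  Y(R5) = 0.0003509+0.000j S between n2,n4
  Y(C2) = 0.000+0.04696j S between n7,n8
  Y(R6) = 0.01577+0.000j S between n0,n2
  I1: injects 0.317 A into n3 (from n5)
  Y(R7) = 0.04386+0.000j S between n5,n9
  Y(R8) = 0.0003226+0.000j S between n4,n8
  Y(R9) = 0.1595+0.000j S between n3,n1
  Y(R10) = 0.002513+0.000j S between n2,n9
  Y(R11) = 0.6849+0.000j S between n5,n3
  Y(L1) = 0.000-0.6086j S between n1,n0
  V1: constraint V(n7)−V(n1) = 41.5
Assemble and solve the 10×10 MNA system:
  V(n1)=0.01637-0.04045j  V(n2)=0.8764+0.3511j  V(n3)=3.979+1.469j  V(n4)=17.79+6.858j  V(n5)=4.439+1.820j  V(n6)=0.000+0.000j  V(n7)=41.52-0.04045j  V(n8)=36.18+13.94j  V(n9)=4.016+1.646j
  i(V1)=-0.6564-0.2506j

7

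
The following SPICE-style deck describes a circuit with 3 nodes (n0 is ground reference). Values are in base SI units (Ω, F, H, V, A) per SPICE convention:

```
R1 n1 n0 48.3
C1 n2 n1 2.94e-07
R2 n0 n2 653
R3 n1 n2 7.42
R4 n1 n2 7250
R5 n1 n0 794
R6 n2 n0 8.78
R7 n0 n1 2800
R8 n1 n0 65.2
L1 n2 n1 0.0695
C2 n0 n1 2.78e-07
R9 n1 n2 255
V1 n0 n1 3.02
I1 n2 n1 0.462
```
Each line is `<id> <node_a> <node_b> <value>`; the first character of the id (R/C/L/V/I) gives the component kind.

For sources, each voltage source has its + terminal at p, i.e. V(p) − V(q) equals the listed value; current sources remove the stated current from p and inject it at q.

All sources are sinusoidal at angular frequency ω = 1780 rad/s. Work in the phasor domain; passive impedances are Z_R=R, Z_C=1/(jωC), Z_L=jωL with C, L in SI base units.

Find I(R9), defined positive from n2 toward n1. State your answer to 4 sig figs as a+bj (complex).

Element admittances at ω=1780 rad/s:
  Y(R1) = 0.02070+0.000j S between n1,n0
  Y(C1) = 0.000+0.0005233j S between n2,n1
  Y(R2) = 0.001531+0.000j S between n0,n2
  Y(R3) = 0.1348+0.000j S between n1,n2
  Y(R4) = 0.0001379+0.000j S between n1,n2
  Y(R5) = 0.001259+0.000j S between n1,n0
  Y(R6) = 0.1139+0.000j S between n2,n0
  Y(R7) = 0.0003571+0.000j S between n0,n1
  Y(R8) = 0.01534+0.000j S between n1,n0
  Y(L1) = 0.000-0.008083j S between n2,n1
  Y(C2) = 0.000+0.0004948j S between n0,n1
  Y(R9) = 0.003922+0.000j S between n1,n2
  V1: constraint V(n0)−V(n1) = 3.02
  I1: injects 0.462 A into n1 (from n2)
Assemble and solve the 3×3 MNA system:
  V(n1)=-3.020+0.000j  V(n2)=-3.466-0.01325j
  i(V1)=-0.5138-0.003024j

-0.001748-5.197e-05j A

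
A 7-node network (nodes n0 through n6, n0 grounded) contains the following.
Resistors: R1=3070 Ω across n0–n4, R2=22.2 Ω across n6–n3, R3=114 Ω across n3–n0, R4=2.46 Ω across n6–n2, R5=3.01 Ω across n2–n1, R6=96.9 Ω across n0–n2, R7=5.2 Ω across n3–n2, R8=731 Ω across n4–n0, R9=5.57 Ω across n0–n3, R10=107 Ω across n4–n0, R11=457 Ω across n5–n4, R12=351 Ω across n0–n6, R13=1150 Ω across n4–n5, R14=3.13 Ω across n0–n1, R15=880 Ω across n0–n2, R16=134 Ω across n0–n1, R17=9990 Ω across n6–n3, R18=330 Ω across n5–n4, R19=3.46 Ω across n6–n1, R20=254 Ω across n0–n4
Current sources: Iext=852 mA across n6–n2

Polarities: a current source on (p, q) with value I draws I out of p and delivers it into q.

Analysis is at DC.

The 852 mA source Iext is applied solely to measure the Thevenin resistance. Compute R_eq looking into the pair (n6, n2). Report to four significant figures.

MNA unknowns: 6 node voltages V₁..V_6
R1: Y=0.0003257 on G[0,4]
R2: Y=0.04505 on G[6,3]
R3: Y=0.008772 on G[3,0]
R4: Y=0.4065 on G[6,2]
R5: Y=0.3322 on G[2,1]
R6: Y=0.01032 on G[0,2]
R7: Y=0.1923 on G[3,2]
R8: Y=0.001368 on G[4,0]
R9: Y=0.1795 on G[0,3]
R10: Y=0.009346 on G[4,0]
R11: Y=0.002188 on G[5,4]
R12: Y=0.002849 on G[0,6]
R13: Y=0.0008696 on G[4,5]
R14: Y=0.3195 on G[0,1]
R15: Y=0.001136 on G[0,2]
R16: Y=0.007463 on G[0,1]
R17: Y=0.0001001 on G[6,3]
R18: Y=0.003030 on G[5,4]
R19: Y=0.2890 on G[6,1]
R20: Y=0.003937 on G[0,4]
Iext: z[6]−=0.852, z[2]+=0.852
solve → V1=-0.09035, V2=0.5165, V3=0.1389, V4=0.000, V5=0.000, V6=-0.8902

R_eq = 1.651 Ω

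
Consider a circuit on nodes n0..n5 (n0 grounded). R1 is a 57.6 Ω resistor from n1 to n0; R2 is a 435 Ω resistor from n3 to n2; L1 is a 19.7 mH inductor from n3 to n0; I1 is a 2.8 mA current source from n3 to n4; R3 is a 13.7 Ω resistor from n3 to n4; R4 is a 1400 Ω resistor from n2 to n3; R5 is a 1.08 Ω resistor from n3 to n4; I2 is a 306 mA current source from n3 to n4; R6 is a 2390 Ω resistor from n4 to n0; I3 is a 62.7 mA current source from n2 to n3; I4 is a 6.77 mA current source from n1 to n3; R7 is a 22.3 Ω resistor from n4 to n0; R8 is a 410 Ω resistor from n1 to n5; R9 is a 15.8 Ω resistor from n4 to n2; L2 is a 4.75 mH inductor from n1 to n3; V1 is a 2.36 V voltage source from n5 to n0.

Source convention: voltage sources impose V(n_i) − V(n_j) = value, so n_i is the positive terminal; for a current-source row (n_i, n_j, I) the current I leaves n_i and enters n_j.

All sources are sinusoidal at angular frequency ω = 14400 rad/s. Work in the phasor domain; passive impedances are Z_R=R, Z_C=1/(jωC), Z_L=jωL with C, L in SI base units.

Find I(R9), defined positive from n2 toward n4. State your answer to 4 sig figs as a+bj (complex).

MNA unknowns: 5 node voltages V₁..V_5 plus 1 source current (V1)
R1: Y=0.01736+0.000j on G[1,0]
R2: Y=0.002299+0.000j on G[3,2]
L1: Y=0.000-0.003525j on G[3,0]
I1: z[3]−=0.0028, z[4]+=0.0028
R3: Y=0.07299+0.000j on G[3,4]
R4: Y=0.0007143+0.000j on G[2,3]
R5: Y=0.9259+0.000j on G[3,4]
I2: z[3]−=0.306, z[4]+=0.306
R6: Y=0.0004184+0.000j on G[4,0]
I3: z[2]−=0.0627, z[3]+=0.0627
I4: z[1]−=0.00677, z[3]+=0.00677
R7: Y=0.04484+0.000j on G[4,0]
R8: Y=0.002439+0.000j on G[1,5]
R9: Y=0.06329+0.000j on G[4,2]
L2: Y=0.000-0.01462j on G[1,3]
V1: row V5−V0=2.36, i_V1 at 5,0
solve → V1=-0.06826+0.01119j, V2=-0.7986-0.01141j, V3=-0.08341-0.01190j, V4=0.1580-0.01139j, V5=2.360+0.000j
aux → i_V1=-0.005923+2.728e-05j

-0.06054-1.480e-06j A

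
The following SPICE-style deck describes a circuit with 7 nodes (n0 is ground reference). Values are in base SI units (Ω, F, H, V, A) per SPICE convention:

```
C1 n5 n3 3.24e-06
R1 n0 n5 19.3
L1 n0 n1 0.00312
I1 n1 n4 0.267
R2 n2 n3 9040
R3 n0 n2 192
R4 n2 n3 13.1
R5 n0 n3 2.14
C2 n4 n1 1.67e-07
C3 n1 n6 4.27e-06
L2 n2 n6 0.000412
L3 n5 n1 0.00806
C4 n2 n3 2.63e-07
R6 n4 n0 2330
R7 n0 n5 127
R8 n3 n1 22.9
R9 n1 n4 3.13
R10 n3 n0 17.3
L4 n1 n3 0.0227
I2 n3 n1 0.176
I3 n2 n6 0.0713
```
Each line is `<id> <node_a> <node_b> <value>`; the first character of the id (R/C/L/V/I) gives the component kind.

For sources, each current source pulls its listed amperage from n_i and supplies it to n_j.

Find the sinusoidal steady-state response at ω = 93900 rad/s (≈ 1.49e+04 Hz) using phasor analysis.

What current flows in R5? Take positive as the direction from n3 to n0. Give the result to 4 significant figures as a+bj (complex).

Apply KCL at each of the 6 non-ground nodes and solve the resulting linear system.
Node n1: branches {L1, I1, C2, C3, L3, R8, R9, L4, I2} → V_1 = 3.197+2.463j
Node n2: branches {R2, R3, R4, L2, C4, I3} → V_2 = -0.08427-1.063j
Node n3: branches {C1, R2, R4, R5, C4, R8, R10, L4, I2} → V_3 = -0.01492+0.02807j
Node n4: branches {I1, C2, R6, R9} → V_4 = 4.026+2.419j
Node n5: branches {C1, R1, L3, R7} → V_5 = -0.03116+0.01131j
Node n6: branches {C3, L2, I3} → V_6 = 3.424+2.516j

-0.006973+0.01312j A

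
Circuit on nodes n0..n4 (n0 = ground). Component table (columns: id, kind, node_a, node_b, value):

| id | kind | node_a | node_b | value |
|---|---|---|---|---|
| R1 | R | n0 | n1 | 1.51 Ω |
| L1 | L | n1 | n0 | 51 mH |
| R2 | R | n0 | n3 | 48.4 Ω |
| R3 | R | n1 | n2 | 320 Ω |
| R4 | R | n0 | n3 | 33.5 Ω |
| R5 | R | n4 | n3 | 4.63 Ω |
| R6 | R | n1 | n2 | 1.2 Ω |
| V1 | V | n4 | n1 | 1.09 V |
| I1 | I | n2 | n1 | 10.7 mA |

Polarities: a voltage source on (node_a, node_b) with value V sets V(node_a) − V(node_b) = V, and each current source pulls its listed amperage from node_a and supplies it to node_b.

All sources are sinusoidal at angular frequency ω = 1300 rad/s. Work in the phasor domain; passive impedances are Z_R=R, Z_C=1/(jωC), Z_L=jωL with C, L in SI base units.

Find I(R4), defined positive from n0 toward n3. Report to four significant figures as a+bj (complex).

Element admittances at ω=1300 rad/s:
  Y(R1) = 0.6623+0.000j S between n0,n1
  Y(L1) = 0.000-0.01508j S between n1,n0
  Y(R2) = 0.02066+0.000j S between n0,n3
  Y(R3) = 0.003125+0.000j S between n1,n2
  Y(R4) = 0.02985+0.000j S between n0,n3
  Y(R5) = 0.2160+0.000j S between n4,n3
  Y(R6) = 0.8333+0.000j S between n1,n2
  V1: constraint V(n4)−V(n1) = 1.09
  I1: injects 0.0107 A into n1 (from n2)
Assemble and solve the 5×5 MNA system:
  V(n1)=-0.06343-0.001360j  V(n2)=-0.07622-0.001360j  V(n3)=0.8320-0.001103j  V(n4)=1.027-0.001360j
  i(V1)=-0.04203+5.570e-05j

-0.02484+3.291e-05j A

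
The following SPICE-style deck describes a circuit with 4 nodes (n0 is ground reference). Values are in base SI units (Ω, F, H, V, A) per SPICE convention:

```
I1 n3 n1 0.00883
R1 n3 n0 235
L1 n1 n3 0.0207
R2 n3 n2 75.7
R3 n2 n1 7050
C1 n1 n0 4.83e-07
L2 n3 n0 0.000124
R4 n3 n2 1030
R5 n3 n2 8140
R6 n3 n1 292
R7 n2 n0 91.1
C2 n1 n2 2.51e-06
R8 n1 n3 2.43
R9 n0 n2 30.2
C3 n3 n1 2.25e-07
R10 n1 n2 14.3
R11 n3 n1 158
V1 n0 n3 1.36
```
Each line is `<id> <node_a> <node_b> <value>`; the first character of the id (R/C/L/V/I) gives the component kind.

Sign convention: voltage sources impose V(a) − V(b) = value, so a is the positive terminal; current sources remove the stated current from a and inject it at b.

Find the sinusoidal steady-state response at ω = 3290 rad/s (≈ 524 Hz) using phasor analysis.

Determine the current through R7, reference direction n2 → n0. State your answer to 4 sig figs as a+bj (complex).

-0.009279-0.0002340j A

Element admittances at ω=3290 rad/s:
  I1: injects 0.00883 A into n1 (from n3)
  Y(R1) = 0.004255+0.000j S between n3,n0
  Y(L1) = 0.000-0.01468j S between n1,n3
  Y(R2) = 0.01321+0.000j S between n3,n2
  Y(R3) = 0.0001418+0.000j S between n2,n1
  Y(C1) = 0.000+0.001589j S between n1,n0
  Y(L2) = 0.000-2.451j S between n3,n0
  Y(R4) = 0.0009709+0.000j S between n3,n2
  Y(R5) = 0.0001229+0.000j S between n3,n2
  Y(R6) = 0.003425+0.000j S between n3,n1
  Y(R7) = 0.01098+0.000j S between n2,n0
  Y(C2) = 0.000+0.008258j S between n1,n2
  Y(R8) = 0.4115+0.000j S between n1,n3
  Y(R9) = 0.03311+0.000j S between n0,n2
  Y(C3) = 0.000+0.0007402j S between n3,n1
  Y(R10) = 0.06993+0.000j S between n1,n2
  Y(R11) = 0.006329+0.000j S between n3,n1
  V1: constraint V(n0)−V(n3) = 1.36
Assemble and solve the 4×4 MNA system:
  V(n1)=-1.268+0.01077j  V(n2)=-0.8453-0.02132j  V(n3)=-1.360+0.000j
  i(V1)=-0.04307+3.331j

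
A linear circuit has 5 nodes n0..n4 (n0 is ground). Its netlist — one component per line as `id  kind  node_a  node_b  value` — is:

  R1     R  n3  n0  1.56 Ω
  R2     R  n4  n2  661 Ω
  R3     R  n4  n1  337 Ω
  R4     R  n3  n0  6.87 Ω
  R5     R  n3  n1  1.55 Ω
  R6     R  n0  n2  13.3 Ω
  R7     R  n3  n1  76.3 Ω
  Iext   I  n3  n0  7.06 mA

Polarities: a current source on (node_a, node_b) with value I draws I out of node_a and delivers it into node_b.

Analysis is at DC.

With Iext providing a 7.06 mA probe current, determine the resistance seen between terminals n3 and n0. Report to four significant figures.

Apply KCL at each of the 4 non-ground nodes and solve the resulting linear system.
Node n1: branches {R3, R5, R7} → V_1 = -0.008951
Node n2: branches {R2, R6} → V_2 = -0.0001177
Node n3: branches {R1, R4, R5, R7, Iext} → V_3 = -0.008964
Node n4: branches {R2, R3} → V_4 = -0.005968

R_eq = 1.270 Ω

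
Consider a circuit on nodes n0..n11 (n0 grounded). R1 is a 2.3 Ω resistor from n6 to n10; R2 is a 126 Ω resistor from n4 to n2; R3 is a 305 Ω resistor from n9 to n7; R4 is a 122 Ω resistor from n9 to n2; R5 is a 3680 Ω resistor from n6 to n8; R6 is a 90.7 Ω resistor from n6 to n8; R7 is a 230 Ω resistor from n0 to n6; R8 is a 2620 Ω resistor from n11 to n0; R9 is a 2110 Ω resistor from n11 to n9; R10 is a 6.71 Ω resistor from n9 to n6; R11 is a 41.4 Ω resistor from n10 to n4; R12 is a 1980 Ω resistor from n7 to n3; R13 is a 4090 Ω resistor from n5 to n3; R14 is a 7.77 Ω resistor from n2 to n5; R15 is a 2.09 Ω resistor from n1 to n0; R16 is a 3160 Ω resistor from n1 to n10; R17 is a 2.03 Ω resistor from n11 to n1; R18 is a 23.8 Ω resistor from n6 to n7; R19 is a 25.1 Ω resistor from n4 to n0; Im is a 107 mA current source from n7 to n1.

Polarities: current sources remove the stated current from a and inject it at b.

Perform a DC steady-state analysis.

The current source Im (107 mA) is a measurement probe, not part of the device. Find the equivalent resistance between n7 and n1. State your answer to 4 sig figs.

Element admittances at DC:
  Y(R1) = 0.4348 S between n6,n10
  Y(R2) = 0.007937 S between n4,n2
  Y(R3) = 0.003279 S between n9,n7
  Y(R4) = 0.008197 S between n9,n2
  Y(R5) = 0.0002717 S between n6,n8
  Y(R6) = 0.01103 S between n6,n8
  Y(R7) = 0.004348 S between n0,n6
  Y(R8) = 0.0003817 S between n11,n0
  Y(R9) = 0.0004739 S between n11,n9
  Y(R10) = 0.1490 S between n9,n6
  Y(R11) = 0.02415 S between n10,n4
  Y(R12) = 0.0005051 S between n7,n3
  Y(R13) = 0.0002445 S between n5,n3
  Y(R14) = 0.1287 S between n2,n5
  Y(R15) = 0.4785 S between n1,n0
  Y(R16) = 0.0003165 S between n1,n10
  Y(R17) = 0.4926 S between n11,n1
  Y(R18) = 0.04202 S between n6,n7
  Y(R19) = 0.03984 S between n4,n0
  Im: injects 0.107 A into n1 (from n7)
Assemble and solve the 11×11 MNA system:
  V(n1)=0.2149  V(n2)=-3.579  V(n3)=-6.146  V(n4)=-2.033  V(n5)=-3.584  V(n6)=-5.041  V(n7)=-7.386  V(n8)=-5.041  V(n9)=-4.999  V(n10)=-4.879  V(n11)=0.2098

R_eq = 71.04 Ω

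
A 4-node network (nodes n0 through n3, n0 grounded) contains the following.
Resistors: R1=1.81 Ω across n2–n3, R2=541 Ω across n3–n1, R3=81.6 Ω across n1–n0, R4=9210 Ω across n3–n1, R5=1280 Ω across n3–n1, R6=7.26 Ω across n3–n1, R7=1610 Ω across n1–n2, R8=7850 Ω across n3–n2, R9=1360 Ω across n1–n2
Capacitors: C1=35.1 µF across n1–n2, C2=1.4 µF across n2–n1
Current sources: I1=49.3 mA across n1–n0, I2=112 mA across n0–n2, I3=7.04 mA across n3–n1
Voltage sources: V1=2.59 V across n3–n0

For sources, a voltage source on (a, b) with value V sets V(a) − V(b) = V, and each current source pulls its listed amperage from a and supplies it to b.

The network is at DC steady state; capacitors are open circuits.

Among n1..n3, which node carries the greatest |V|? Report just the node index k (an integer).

2

MNA unknowns: 3 node voltages V₁..V_3 plus 1 source current (V1)
R1: Y=0.5525 on G[2,3]
C1: Y=0.000 on G[1,2]
I1: z[1]−=0.0493, z[0]+=0.0493
R2: Y=0.001848 on G[3,1]
R3: Y=0.01225 on G[1,0]
R4: Y=0.0001086 on G[3,1]
I2: z[0]−=0.112, z[2]+=0.112
I3: z[3]−=0.00704, z[1]+=0.00704
R5: Y=0.0007813 on G[3,1]
C2: Y=0.000 on G[2,1]
R6: Y=0.1377 on G[3,1]
R7: Y=0.0006211 on G[1,2]
R8: Y=0.0001274 on G[3,2]
R9: Y=0.0007353 on G[1,2]
V1: row V3−V0=2.59, i_V1 at 3,0
solve → V1=2.112, V2=2.791, V3=2.590
aux → i_V1=0.03682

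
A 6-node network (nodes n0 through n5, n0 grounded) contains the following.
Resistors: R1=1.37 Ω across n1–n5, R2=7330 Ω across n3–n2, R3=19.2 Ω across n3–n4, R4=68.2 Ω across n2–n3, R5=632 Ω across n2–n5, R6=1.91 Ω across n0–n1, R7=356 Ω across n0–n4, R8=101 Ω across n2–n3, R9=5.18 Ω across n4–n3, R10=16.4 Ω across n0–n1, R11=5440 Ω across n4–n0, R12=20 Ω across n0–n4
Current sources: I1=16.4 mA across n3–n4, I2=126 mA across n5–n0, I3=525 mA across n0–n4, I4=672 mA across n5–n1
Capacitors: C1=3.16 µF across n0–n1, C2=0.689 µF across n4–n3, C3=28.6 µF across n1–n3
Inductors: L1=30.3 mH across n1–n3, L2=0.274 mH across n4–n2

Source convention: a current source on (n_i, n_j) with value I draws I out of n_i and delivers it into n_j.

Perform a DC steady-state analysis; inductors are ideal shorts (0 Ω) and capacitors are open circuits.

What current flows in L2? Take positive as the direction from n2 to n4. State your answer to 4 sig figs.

-0.04332 A

Element admittances at DC:
  Y(R1) = 0.7299 S between n1,n5
  Y(R2) = 0.0001364 S between n3,n2
  I1: injects 0.0164 A into n4 (from n3)
  Y(R3) = 0.05208 S between n3,n4
  Y(C1) = 0.000 S between n0,n1
  L1: short n1↔n3 (DC inductor)
  Y(R4) = 0.01466 S between n2,n3
  Y(R5) = 0.001582 S between n2,n5
  Y(R6) = 0.5236 S between n0,n1
  Y(C2) = 0.000 S between n4,n3
  Y(R7) = 0.002809 S between n0,n4
  Y(C3) = 0.000 S between n1,n3
  L2: short n4↔n2 (DC inductor)
  Y(R8) = 0.009901 S between n2,n3
  Y(R9) = 0.1931 S between n4,n3
  I2: injects 0.126 A into n0 (from n5)
  Y(R10) = 0.06098 S between n0,n1
  I3: injects 0.525 A into n4 (from n0)
  Y(R11) = 0.0001838 S between n4,n0
  Y(R12) = 0.05000 S between n0,n4
  I4: injects 0.672 A into n1 (from n5)
Assemble and solve the 7×7 MNA system:
  V(n1)=0.4943  V(n2)=2.077  V(n3)=0.4943  V(n4)=2.077  V(n5)=-0.5932
  i(L1)=-0.4107  i(L2)=0.04332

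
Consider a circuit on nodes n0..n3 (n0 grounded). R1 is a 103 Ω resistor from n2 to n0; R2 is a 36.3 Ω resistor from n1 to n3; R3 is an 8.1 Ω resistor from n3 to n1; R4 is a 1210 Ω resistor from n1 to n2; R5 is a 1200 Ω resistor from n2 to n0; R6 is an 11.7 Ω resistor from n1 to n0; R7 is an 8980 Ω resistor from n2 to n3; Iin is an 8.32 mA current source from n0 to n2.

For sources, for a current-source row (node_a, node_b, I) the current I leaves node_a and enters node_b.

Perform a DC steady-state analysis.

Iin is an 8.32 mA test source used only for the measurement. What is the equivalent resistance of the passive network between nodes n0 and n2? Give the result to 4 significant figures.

Apply KCL at each of the 3 non-ground nodes and solve the resulting linear system.
Node n1: branches {R2, R3, R4, R6} → V_1 = 0.007872
Node n2: branches {R1, R4, R5, R7, Iin} → V_2 = 0.7254
Node n3: branches {R2, R3, R7} → V_3 = 0.008401

R_eq = 87.19 Ω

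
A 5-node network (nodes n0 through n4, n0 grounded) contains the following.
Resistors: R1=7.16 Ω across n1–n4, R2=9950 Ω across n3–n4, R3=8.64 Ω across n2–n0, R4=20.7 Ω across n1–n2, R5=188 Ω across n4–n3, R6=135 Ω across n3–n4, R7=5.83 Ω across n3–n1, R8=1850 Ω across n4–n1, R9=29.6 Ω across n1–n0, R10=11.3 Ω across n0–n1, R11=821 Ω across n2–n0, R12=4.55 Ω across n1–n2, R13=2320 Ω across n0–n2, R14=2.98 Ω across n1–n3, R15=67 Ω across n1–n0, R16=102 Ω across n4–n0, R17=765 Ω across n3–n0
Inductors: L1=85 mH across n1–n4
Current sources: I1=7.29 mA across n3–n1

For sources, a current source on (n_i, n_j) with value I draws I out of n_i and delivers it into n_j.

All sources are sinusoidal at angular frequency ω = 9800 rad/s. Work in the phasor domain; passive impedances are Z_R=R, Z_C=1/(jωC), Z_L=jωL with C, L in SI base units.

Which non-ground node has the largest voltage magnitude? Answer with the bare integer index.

3

MNA unknowns: 4 node voltages V₁..V_4
R1: Y=0.1397+0.000j on G[1,4]
R2: Y=0.0001005+0.000j on G[3,4]
R3: Y=0.1157+0.000j on G[2,0]
R4: Y=0.04831+0.000j on G[1,2]
R5: Y=0.005319+0.000j on G[4,3]
R6: Y=0.007407+0.000j on G[3,4]
R7: Y=0.1715+0.000j on G[3,1]
L1: Y=0.000-0.001200j on G[1,4]
R8: Y=0.0005405+0.000j on G[4,1]
R9: Y=0.03378+0.000j on G[1,0]
R10: Y=0.08850+0.000j on G[0,1]
R11: Y=0.001218+0.000j on G[2,0]
R12: Y=0.2198+0.000j on G[1,2]
R13: Y=0.0004310+0.000j on G[0,2]
R14: Y=0.3356+0.000j on G[1,3]
R15: Y=0.01493+0.000j on G[1,0]
R16: Y=0.009804+0.000j on G[4,0]
R17: Y=0.001307+0.000j on G[3,0]
I1: z[3]−=0.00729, z[1]+=0.00729
solve → V1=0.0001270+3.521e-07j, V2=8.836e-05+2.449e-07j, V3=-0.01389+1.486e-07j, V4=-0.0009844-7.879e-06j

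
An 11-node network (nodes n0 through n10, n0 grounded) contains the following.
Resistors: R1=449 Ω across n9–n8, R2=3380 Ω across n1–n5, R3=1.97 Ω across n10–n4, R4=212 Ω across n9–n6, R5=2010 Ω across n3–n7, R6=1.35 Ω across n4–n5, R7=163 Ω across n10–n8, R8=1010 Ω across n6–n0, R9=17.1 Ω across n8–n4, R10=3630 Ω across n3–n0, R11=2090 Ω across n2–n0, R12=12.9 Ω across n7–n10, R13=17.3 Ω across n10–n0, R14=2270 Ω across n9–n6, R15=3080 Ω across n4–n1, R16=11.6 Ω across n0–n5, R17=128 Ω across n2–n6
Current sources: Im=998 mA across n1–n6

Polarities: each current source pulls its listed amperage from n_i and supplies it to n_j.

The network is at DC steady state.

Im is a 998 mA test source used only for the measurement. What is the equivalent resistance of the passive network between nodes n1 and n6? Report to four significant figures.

MNA unknowns: 10 node voltages V₁..V_10
R1: Y=0.002227 on G[9,8]
R2: Y=0.0002959 on G[1,5]
R3: Y=0.5076 on G[10,4]
R4: Y=0.004717 on G[9,6]
R5: Y=0.0004975 on G[3,7]
R6: Y=0.7407 on G[4,5]
R7: Y=0.006135 on G[10,8]
R8: Y=0.0009901 on G[6,0]
R9: Y=0.05848 on G[8,4]
R10: Y=0.0002755 on G[3,0]
R11: Y=0.0004785 on G[2,0]
R12: Y=0.07752 on G[7,10]
R13: Y=0.05780 on G[10,0]
R14: Y=0.0004405 on G[9,6]
R15: Y=0.0003247 on G[4,1]
R16: Y=0.08621 on G[0,5]
R17: Y=0.007812 on G[2,6]
Im: z[1]−=0.998, z[6]+=0.998
solve → V1=-1612, V2=316.1, V3=-1.903, V4=-3.393, V5=-3.614, V6=335.5, V7=-2.956, V8=4.612, V9=235.7, V10=-2.963

R_eq = 1951. Ω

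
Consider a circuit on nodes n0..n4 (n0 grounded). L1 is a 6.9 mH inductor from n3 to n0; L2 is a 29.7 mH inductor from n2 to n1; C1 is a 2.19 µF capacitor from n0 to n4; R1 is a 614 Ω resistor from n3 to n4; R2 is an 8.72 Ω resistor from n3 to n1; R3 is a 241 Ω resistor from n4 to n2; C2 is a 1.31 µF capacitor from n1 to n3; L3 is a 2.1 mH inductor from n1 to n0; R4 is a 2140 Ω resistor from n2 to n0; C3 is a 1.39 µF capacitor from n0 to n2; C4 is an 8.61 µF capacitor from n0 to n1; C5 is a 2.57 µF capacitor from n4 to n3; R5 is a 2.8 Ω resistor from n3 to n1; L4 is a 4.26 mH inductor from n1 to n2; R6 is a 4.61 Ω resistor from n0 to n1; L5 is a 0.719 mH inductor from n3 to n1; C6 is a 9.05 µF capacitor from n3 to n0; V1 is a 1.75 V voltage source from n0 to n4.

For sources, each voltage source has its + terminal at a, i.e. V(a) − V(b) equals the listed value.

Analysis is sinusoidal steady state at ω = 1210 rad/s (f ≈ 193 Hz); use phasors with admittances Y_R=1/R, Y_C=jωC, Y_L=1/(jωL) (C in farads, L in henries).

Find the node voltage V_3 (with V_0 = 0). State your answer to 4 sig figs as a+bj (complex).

MNA unknowns: 4 node voltages V₁..V_4 plus 1 source current (V1)
L1: Y=0.000-0.1198j on G[3,0]
L2: Y=0.000-0.02783j on G[2,1]
C1: Y=0.000+0.002650j on G[0,4]
R1: Y=0.001629+0.000j on G[3,4]
R2: Y=0.1147+0.000j on G[3,1]
R3: Y=0.004149+0.000j on G[4,2]
C2: Y=0.000+0.001585j on G[1,3]
L3: Y=0.000-0.3935j on G[1,0]
R4: Y=0.0004673+0.000j on G[2,0]
C3: Y=0.000+0.001682j on G[0,2]
C4: Y=0.000+0.01042j on G[0,1]
C5: Y=0.000+0.003110j on G[4,3]
R5: Y=0.3571+0.000j on G[3,1]
L4: Y=0.000-0.1940j on G[1,2]
R6: Y=0.2169+0.000j on G[0,1]
L5: Y=0.000-1.149j on G[3,1]
C6: Y=0.000+0.01095j on G[3,0]
V1: row V0−V4=1.75, i_V1 at 0,4
solve → V1=0.0005778-0.02073j, V2=-0.0005473-0.05386j, V3=0.004137-0.02260j, V4=-1.750+0.000j
aux → i_V1=-0.01019-0.009832j

0.004137-0.02260j V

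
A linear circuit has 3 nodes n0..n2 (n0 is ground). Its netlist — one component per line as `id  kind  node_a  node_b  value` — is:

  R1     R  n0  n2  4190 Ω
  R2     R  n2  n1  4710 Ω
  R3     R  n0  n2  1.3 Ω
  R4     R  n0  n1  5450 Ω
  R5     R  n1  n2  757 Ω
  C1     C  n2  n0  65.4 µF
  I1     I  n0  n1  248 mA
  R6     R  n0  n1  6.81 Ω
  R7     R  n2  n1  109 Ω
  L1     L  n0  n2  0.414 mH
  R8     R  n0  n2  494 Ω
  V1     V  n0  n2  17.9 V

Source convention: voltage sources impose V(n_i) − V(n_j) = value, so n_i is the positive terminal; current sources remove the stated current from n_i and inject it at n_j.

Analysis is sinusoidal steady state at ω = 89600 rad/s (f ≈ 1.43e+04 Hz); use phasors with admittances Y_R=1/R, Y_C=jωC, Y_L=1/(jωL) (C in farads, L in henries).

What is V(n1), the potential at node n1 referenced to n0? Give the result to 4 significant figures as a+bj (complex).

Element admittances at ω=89600 rad/s:
  Y(R1) = 0.0002387+0.000j S between n0,n2
  Y(R2) = 0.0002123+0.000j S between n2,n1
  Y(R3) = 0.7692+0.000j S between n0,n2
  Y(R4) = 0.0001835+0.000j S between n0,n1
  Y(R5) = 0.001321+0.000j S between n1,n2
  Y(C1) = 0.000+5.860j S between n2,n0
  I1: injects 0.248 A into n1 (from n0)
  Y(R6) = 0.1468+0.000j S between n0,n1
  Y(R7) = 0.009174+0.000j S between n2,n1
  Y(L1) = 0.000-0.02696j S between n0,n2
  Y(R8) = 0.002024+0.000j S between n0,n2
  V1: constraint V(n0)−V(n2) = 17.9
Assemble and solve the 3×3 MNA system:
  V(n1)=0.3571+0.000j  V(n2)=-17.90+0.000j
  i(V1)=-14.01-104.4j

0.3571+0.000j V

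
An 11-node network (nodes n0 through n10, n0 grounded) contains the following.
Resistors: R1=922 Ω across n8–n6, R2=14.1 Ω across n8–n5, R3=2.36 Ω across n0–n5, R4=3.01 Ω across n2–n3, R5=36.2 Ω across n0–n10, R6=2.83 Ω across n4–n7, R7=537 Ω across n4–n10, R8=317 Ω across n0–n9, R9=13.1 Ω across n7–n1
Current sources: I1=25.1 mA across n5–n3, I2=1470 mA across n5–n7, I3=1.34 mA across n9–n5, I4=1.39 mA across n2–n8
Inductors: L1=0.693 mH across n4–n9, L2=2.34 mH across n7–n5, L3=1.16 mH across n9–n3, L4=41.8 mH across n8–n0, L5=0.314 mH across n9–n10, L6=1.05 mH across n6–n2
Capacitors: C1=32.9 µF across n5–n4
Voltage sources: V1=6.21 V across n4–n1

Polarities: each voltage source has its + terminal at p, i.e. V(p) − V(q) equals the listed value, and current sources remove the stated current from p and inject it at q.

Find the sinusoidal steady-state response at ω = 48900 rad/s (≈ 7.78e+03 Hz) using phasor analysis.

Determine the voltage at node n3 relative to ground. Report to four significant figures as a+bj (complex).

Element admittances at ω=48900 rad/s:
  Y(R1) = 0.001085+0.000j S between n8,n6
  Y(R2) = 0.07092+0.000j S between n8,n5
  Y(R3) = 0.4237+0.000j S between n0,n5
  I1: injects 0.0251 A into n3 (from n5)
  Y(R4) = 0.3322+0.000j S between n2,n3
  Y(R5) = 0.02762+0.000j S between n0,n10
  Y(R6) = 0.3534+0.000j S between n4,n7
  I2: injects 1.47 A into n7 (from n5)
  Y(L1) = 0.000-0.02951j S between n4,n9
  Y(L2) = 0.000-0.008739j S between n7,n5
  Y(R7) = 0.001862+0.000j S between n4,n10
  Y(L3) = 0.000-0.01763j S between n9,n3
  Y(L4) = 0.000-0.0004892j S between n8,n0
  Y(R8) = 0.003155+0.000j S between n0,n9
  Y(L5) = 0.000-0.06513j S between n9,n10
  I3: injects 0.00134 A into n5 (from n9)
  I4: injects 0.00139 A into n8 (from n2)
  Y(R9) = 0.07634+0.000j S between n7,n1
  Y(L6) = 0.000-0.01948j S between n6,n2
  Y(C1) = 0.000+1.609j S between n5,n4
  V1: constraint V(n4)−V(n1) = 6.21
Assemble and solve the 11×11 MNA system:
  V(n1)=-6.193-0.9245j  V(n2)=0.05682+1.203j  V(n3)=0.06133+1.207j  V(n4)=0.01662-0.9245j  V(n5)=0.002413+0.008489j  V(n6)=0.1221+1.198j  V(n7)=2.352-0.8767j  V(n8)=0.02334+0.02656j  V(n9)=-0.01074-0.1317j  V(n10)=-0.03626-0.1148j
  i(V1)=-0.6524-0.003649j

0.06133+1.207j V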